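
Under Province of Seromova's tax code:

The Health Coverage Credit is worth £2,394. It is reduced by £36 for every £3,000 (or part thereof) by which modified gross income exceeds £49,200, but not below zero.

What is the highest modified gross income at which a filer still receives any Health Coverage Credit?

£247,200

After 66 increments the reduction is 66 × £36 = £2,376, leaving £18; one more increment wipes it out. Increment 66 ends at excess 66 × £3,000 = £198,000, so the highest qualifying income is £49,200 + £198,000 = £247,200.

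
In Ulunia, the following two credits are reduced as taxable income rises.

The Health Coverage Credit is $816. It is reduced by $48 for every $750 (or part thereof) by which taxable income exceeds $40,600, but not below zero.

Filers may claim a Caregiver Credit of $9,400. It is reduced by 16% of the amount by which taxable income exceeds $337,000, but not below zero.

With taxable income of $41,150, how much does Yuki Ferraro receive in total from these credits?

Health Coverage Credit: income exceeds $40,600 by $550, which is 1 full-or-partial $750 increment; reduction = 1 × $48 = $48, leaving $768.
Caregiver Credit: $41,150 is at or below the $337,000 threshold, so the full $9,400 applies.
Total: $768 + $9,400 = $10,168.

$10,168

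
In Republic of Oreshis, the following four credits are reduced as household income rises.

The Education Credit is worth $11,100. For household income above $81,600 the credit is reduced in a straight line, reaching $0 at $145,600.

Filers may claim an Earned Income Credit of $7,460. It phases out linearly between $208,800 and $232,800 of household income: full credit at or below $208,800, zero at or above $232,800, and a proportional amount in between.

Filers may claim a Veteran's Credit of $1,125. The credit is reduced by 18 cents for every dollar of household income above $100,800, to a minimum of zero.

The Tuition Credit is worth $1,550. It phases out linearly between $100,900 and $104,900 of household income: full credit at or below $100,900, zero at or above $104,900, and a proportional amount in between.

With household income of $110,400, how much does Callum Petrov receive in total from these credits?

Education Credit: $110,400 is $28,800 into a $64,000 phase-out range, leaving 35,200/64,000 of the credit: $11,100 × 35,200/64,000 = $6,105.
Earned Income Credit: $110,400 is at or below the $208,800 threshold, so the full $7,460 applies.
Veteran's Credit: 18% of the $9,600 excess over $100,800 is $1,728 ≥ base, so the credit is $0.
Tuition Credit: $110,400 is at or above $104,900, so the credit is $0.
Total: $6,105 + $7,460 + $0 + $0 = $13,565.

$13,565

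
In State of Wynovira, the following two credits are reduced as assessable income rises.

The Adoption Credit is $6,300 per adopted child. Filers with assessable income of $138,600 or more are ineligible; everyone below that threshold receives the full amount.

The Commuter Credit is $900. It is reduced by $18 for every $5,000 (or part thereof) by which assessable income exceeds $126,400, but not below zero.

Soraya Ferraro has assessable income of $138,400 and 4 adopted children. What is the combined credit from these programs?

Adoption Credit: base = 4 × $6,300 = $25,200. $138,400 is below the $138,600 cutoff, so the full $25,200 applies.
Commuter Credit: income exceeds $126,400 by $12,000, which is 3 full-or-partial $5,000 increments; reduction = 3 × $18 = $54, leaving $846.
Total: $25,200 + $846 = $26,046.

$26,046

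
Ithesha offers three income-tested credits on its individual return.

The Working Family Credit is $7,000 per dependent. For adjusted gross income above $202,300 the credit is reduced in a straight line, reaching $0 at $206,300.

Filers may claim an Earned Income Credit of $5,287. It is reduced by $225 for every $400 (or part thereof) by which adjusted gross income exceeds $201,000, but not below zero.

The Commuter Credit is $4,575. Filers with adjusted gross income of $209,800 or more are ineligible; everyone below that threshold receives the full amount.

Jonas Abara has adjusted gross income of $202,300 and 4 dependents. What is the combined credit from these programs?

Working Family Credit: base = 4 × $7,000 = $28,000. $202,300 is at or below the $202,300 threshold, so the full $28,000 applies.
Earned Income Credit: income exceeds $201,000 by $1,300, which is 4 full-or-partial $400 increments; reduction = 4 × $225 = $900, leaving $4,387.
Commuter Credit: $202,300 is below the $209,800 cutoff, so the full $4,575 applies.
Total: $28,000 + $4,387 + $4,575 = $36,962.

$36,962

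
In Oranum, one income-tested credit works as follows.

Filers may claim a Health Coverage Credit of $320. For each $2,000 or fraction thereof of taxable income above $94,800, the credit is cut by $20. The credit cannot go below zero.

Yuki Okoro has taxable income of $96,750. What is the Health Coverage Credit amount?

Health Coverage Credit: income exceeds $94,800 by $1,950, which is 1 full-or-partial $2,000 increment; reduction = 1 × $20 = $20, leaving $300.

$300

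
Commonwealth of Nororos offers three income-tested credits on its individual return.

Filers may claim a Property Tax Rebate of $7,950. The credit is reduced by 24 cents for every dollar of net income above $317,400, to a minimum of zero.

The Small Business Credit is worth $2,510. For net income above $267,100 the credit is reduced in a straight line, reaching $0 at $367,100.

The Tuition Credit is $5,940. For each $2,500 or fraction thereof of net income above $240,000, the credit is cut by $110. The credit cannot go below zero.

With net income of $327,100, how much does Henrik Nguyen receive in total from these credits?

$8,716

Property Tax Rebate: 24% of the $9,700 excess over $317,400 is $2,328; credit = $7,950 − $2,328 = $5,622.
Small Business Credit: $327,100 is $60,000 into a $100,000 phase-out range, leaving 40,000/100,000 of the credit: $2,510 × 40,000/100,000 = $1,004.
Tuition Credit: income exceeds $240,000 by $87,100, which is 35 full-or-partial $2,500 increments; reduction = 35 × $110 = $3,850, leaving $2,090.
Total: $5,622 + $1,004 + $2,090 = $8,716.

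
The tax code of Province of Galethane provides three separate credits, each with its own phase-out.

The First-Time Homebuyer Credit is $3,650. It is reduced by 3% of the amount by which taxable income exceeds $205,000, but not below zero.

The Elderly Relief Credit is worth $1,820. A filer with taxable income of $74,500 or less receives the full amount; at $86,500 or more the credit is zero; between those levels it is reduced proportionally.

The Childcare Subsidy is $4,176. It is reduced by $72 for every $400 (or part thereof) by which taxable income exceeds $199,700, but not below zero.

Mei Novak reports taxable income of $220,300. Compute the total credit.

First-Time Homebuyer Credit: 3% of the $15,300 excess over $205,000 is $459; credit = $3,650 − $459 = $3,191.
Elderly Relief Credit: $220,300 is at or above $86,500, so the credit is $0.
Childcare Subsidy: income exceeds $199,700 by $20,600, which is 52 full-or-partial $400 increments; reduction = 52 × $72 = $3,744, leaving $432.
Total: $3,191 + $0 + $432 = $3,623.

$3,623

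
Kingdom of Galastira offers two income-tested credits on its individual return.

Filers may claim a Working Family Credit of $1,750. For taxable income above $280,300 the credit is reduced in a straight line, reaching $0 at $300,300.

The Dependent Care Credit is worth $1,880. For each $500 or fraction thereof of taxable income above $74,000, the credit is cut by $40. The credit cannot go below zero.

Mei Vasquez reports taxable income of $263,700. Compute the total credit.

$1,750

Working Family Credit: $263,700 is at or below the $280,300 threshold, so the full $1,750 applies.
Dependent Care Credit: income exceeds $74,000 by $189,700 → 380 increments × $40 = $15,200 ≥ base, so the credit is $0.
Total: $1,750 + $0 = $1,750.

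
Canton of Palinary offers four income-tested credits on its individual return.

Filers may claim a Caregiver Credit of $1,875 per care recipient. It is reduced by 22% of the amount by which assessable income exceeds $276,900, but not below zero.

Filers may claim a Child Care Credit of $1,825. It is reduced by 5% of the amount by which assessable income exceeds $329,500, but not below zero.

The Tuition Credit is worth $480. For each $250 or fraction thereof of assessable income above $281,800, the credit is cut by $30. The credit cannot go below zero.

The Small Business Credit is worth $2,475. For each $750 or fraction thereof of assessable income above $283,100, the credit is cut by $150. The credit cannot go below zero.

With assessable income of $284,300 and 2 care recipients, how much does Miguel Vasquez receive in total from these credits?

$6,302

Caregiver Credit: base = 2 × $1,875 = $3,750. 22% of the $7,400 excess over $276,900 is $1,628; credit = $3,750 − $1,628 = $2,122.
Child Care Credit: $284,300 is at or below the $329,500 threshold, so the full $1,825 applies.
Tuition Credit: income exceeds $281,800 by $2,500, which is 10 full-or-partial $250 increments; reduction = 10 × $30 = $300, leaving $180.
Small Business Credit: income exceeds $283,100 by $1,200, which is 2 full-or-partial $750 increments; reduction = 2 × $150 = $300, leaving $2,175.
Total: $2,122 + $1,825 + $180 + $2,175 = $6,302.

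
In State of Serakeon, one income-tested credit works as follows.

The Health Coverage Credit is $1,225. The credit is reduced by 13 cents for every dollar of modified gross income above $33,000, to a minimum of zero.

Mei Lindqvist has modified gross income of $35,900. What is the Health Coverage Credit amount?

$848

Health Coverage Credit: 13% of the $2,900 excess over $33,000 is $377; credit = $1,225 − $377 = $848.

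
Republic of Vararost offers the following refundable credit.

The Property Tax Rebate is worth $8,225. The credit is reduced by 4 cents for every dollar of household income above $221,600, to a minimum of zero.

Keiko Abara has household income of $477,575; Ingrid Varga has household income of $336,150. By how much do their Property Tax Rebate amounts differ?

Keiko ($477,575): Property Tax Rebate: 4% of the $255,975 excess over $221,600 is $10,239 ≥ base, so the credit is $0.
Ingrid ($336,150): Property Tax Rebate: 4% of the $114,550 excess over $221,600 is $4,582; credit = $8,225 − $4,582 = $3,643.
Difference: |$0 − $3,643| = $3,643.

$3,643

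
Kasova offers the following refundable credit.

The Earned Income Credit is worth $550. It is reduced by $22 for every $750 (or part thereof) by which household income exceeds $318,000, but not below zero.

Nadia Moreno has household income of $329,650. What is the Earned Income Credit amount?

Earned Income Credit: income exceeds $318,000 by $11,650, which is 16 full-or-partial $750 increments; reduction = 16 × $22 = $352, leaving $198.

$198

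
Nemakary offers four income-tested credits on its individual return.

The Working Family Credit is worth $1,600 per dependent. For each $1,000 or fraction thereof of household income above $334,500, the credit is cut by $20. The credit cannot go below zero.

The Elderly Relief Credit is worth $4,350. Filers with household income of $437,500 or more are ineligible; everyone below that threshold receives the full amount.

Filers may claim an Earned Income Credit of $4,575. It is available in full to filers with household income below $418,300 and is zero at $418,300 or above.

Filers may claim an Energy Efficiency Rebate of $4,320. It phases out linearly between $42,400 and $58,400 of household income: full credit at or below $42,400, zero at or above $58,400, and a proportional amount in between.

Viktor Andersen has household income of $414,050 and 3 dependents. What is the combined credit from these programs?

Working Family Credit: base = 3 × $1,600 = $4,800. income exceeds $334,500 by $79,550, which is 80 full-or-partial $1,000 increments; reduction = 80 × $20 = $1,600, leaving $3,200.
Elderly Relief Credit: $414,050 is below the $437,500 cutoff, so the full $4,350 applies.
Earned Income Credit: $414,050 is below the $418,300 cutoff, so the full $4,575 applies.
Energy Efficiency Rebate: $414,050 is at or above $58,400, so the credit is $0.
Total: $3,200 + $4,350 + $4,575 + $0 = $12,125.

$12,125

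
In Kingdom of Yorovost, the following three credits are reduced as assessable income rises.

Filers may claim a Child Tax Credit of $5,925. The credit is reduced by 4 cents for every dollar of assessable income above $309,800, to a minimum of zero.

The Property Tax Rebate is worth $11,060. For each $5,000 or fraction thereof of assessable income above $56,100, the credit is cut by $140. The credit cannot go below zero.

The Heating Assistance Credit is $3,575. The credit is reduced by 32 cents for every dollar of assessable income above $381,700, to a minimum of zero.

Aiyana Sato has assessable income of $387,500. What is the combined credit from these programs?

Child Tax Credit: 4% of the $77,700 excess over $309,800 is $3,108; credit = $5,925 − $3,108 = $2,817.
Property Tax Rebate: income exceeds $56,100 by $331,400, which is 67 full-or-partial $5,000 increments; reduction = 67 × $140 = $9,380, leaving $1,680.
Heating Assistance Credit: 32% of the $5,800 excess over $381,700 is $1,856; credit = $3,575 − $1,856 = $1,719.
Total: $2,817 + $1,680 + $1,719 = $6,216.

$6,216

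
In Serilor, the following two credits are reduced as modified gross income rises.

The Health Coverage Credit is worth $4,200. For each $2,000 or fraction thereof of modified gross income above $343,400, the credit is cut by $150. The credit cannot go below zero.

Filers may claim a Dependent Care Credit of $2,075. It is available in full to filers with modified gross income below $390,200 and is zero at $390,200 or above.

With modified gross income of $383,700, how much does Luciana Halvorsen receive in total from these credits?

$3,125

Health Coverage Credit: income exceeds $343,400 by $40,300, which is 21 full-or-partial $2,000 increments; reduction = 21 × $150 = $3,150, leaving $1,050.
Dependent Care Credit: $383,700 is below the $390,200 cutoff, so the full $2,075 applies.
Total: $1,050 + $2,075 = $3,125.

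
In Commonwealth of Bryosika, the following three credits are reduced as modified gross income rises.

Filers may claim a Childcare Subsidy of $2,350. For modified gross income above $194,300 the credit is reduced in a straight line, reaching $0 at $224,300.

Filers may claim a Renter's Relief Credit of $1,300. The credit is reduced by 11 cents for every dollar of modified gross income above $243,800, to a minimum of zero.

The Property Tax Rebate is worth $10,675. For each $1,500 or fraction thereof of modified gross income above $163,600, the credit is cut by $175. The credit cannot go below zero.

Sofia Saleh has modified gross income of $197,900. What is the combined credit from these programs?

Childcare Subsidy: $197,900 is $3,600 into a $30,000 phase-out range, leaving 26,400/30,000 of the credit: $2,350 × 26,400/30,000 = $2,068.
Renter's Relief Credit: $197,900 is at or below the $243,800 threshold, so the full $1,300 applies.
Property Tax Rebate: income exceeds $163,600 by $34,300, which is 23 full-or-partial $1,500 increments; reduction = 23 × $175 = $4,025, leaving $6,650.
Total: $2,068 + $1,300 + $6,650 = $10,018.

$10,018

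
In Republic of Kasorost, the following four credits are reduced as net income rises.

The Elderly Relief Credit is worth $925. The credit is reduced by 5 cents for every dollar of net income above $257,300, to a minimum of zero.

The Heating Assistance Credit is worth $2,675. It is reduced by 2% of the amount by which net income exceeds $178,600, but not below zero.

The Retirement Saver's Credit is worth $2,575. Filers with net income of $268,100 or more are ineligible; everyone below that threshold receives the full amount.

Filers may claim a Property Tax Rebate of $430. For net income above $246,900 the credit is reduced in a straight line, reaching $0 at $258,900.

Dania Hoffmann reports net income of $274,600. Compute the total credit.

Elderly Relief Credit: 5% of the $17,300 excess over $257,300 is $865; credit = $925 − $865 = $60.
Heating Assistance Credit: 2% of the $96,000 excess over $178,600 is $1,920; credit = $2,675 − $1,920 = $755.
Retirement Saver's Credit: $274,600 meets or exceeds the $268,100 cutoff, so the credit is $0.
Property Tax Rebate: $274,600 is at or above $258,900, so the credit is $0.
Total: $60 + $755 + $0 + $0 = $815.

$815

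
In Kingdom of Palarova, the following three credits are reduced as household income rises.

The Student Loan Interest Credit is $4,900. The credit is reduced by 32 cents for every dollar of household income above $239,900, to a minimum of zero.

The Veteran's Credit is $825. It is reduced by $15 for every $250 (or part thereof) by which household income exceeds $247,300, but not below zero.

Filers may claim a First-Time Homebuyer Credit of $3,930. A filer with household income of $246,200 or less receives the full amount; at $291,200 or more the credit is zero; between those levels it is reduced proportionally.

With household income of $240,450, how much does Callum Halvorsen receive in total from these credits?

$9,479

Student Loan Interest Credit: 32% of the $550 excess over $239,900 is $176; credit = $4,900 − $176 = $4,724.
Veteran's Credit: $240,450 is at or below the $247,300 threshold, so the full $825 applies.
First-Time Homebuyer Credit: $240,450 is at or below the $246,200 threshold, so the full $3,930 applies.
Total: $4,724 + $825 + $3,930 = $9,479.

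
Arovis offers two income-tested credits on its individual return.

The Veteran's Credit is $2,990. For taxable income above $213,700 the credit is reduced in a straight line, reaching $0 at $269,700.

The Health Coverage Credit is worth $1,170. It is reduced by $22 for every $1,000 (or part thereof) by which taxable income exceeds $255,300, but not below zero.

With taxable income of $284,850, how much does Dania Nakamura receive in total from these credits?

Veteran's Credit: $284,850 is at or above $269,700, so the credit is $0.
Health Coverage Credit: income exceeds $255,300 by $29,550, which is 30 full-or-partial $1,000 increments; reduction = 30 × $22 = $660, leaving $510.
Total: $0 + $510 = $510.

$510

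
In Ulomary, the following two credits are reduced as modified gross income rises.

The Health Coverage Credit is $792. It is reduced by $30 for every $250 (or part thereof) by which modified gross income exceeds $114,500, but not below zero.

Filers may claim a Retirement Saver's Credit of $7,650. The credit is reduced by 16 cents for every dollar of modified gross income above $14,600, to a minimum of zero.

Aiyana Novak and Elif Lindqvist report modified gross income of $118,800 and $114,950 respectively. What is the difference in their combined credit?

Aiyana ($118,800): Health Coverage Credit: income exceeds $114,500 by $4,300, which is 18 full-or-partial $250 increments; reduction = 18 × $30 = $540, leaving $252. Retirement Saver's Credit: 16% of the $104,200 excess over $14,600 is $16,672 ≥ base, so the credit is $0. total $252 + $0 = $252
Elif ($114,950): Health Coverage Credit: income exceeds $114,500 by $450, which is 2 full-or-partial $250 increments; reduction = 2 × $30 = $60, leaving $732. Retirement Saver's Credit: 16% of the $100,350 excess over $14,600 is $16,056 ≥ base, so the credit is $0. total $732 + $0 = $732
Difference: |$252 − $732| = $480.

$480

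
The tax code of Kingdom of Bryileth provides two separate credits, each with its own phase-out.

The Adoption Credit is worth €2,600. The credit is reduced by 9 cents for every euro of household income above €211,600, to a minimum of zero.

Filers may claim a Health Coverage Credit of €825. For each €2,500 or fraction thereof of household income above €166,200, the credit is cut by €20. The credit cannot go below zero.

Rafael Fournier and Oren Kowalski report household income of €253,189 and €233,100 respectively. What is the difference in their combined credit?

Rafael (€253,189): Adoption Credit: 9% of the €41,589 excess over €211,600 is €3,743.01 ≥ base, so the credit is €0. Health Coverage Credit: income exceeds €166,200 by €86,989, which is 35 full-or-partial €2,500 increments; reduction = 35 × €20 = €700, leaving €125. total €0 + €125 = €125
Oren (€233,100): Adoption Credit: 9% of the €21,500 excess over €211,600 is €1,935; credit = €2,600 − €1,935 = €665. Health Coverage Credit: income exceeds €166,200 by €66,900, which is 27 full-or-partial €2,500 increments; reduction = 27 × €20 = €540, leaving €285. total €665 + €285 = €950
Difference: |€125 − €950| = €825.

€825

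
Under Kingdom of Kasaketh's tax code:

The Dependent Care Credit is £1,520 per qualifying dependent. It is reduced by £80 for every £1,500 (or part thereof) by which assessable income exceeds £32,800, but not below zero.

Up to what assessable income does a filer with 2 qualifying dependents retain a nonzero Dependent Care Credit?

£88,300

Full credit = 2 × £1,520 = £3,040.
After 37 increments the reduction is 37 × £80 = £2,960, leaving £80; one more increment wipes it out. Increment 37 ends at excess 37 × £1,500 = £55,500, so the highest qualifying income is £32,800 + £55,500 = £88,300.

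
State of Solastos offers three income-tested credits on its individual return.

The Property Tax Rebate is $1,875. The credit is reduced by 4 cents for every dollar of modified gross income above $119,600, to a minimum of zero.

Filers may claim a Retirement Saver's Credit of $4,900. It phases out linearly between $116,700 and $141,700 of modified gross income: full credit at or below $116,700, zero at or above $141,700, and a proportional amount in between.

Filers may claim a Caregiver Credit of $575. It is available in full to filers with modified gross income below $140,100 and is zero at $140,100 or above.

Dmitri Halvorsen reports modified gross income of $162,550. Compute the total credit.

$157

Property Tax Rebate: 4% of the $42,950 excess over $119,600 is $1,718; credit = $1,875 − $1,718 = $157.
Retirement Saver's Credit: $162,550 is at or above $141,700, so the credit is $0.
Caregiver Credit: $162,550 meets or exceeds the $140,100 cutoff, so the credit is $0.
Total: $157 + $0 + $0 = $157.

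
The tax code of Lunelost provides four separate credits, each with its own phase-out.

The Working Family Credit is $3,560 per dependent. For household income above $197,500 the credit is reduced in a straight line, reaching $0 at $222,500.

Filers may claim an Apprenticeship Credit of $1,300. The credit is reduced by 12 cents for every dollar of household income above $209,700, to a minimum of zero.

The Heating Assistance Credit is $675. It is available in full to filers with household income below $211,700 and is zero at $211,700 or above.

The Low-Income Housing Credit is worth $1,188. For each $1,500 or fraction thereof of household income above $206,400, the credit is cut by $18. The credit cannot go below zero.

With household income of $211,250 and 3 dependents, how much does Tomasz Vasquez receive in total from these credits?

$7,711

Working Family Credit: base = 3 × $3,560 = $10,680. $211,250 is $13,750 into a $25,000 phase-out range, leaving 11,250/25,000 of the credit: $10,680 × 11,250/25,000 = $4,806.
Apprenticeship Credit: 12% of the $1,550 excess over $209,700 is $186; credit = $1,300 − $186 = $1,114.
Heating Assistance Credit: $211,250 is below the $211,700 cutoff, so the full $675 applies.
Low-Income Housing Credit: income exceeds $206,400 by $4,850, which is 4 full-or-partial $1,500 increments; reduction = 4 × $18 = $72, leaving $1,116.
Total: $4,806 + $1,114 + $675 + $1,116 = $7,711.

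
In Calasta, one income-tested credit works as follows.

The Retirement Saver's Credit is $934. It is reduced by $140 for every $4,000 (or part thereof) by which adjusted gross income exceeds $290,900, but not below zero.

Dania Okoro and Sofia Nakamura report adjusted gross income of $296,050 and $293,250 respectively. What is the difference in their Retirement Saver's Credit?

Dania ($296,050): Retirement Saver's Credit: income exceeds $290,900 by $5,150, which is 2 full-or-partial $4,000 increments; reduction = 2 × $140 = $280, leaving $654.
Sofia ($293,250): Retirement Saver's Credit: income exceeds $290,900 by $2,350, which is 1 full-or-partial $4,000 increment; reduction = 1 × $140 = $140, leaving $794.
Difference: |$654 − $794| = $140.

$140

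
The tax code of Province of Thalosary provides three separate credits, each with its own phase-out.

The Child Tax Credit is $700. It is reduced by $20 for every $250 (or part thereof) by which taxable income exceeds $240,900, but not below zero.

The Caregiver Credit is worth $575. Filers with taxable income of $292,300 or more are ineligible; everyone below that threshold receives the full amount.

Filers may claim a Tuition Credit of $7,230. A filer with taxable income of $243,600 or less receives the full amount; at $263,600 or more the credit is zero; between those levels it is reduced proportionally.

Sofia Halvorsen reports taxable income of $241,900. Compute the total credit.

$8,425

Child Tax Credit: income exceeds $240,900 by $1,000, which is 4 full-or-partial $250 increments; reduction = 4 × $20 = $80, leaving $620.
Caregiver Credit: $241,900 is below the $292,300 cutoff, so the full $575 applies.
Tuition Credit: $241,900 is at or below the $243,600 threshold, so the full $7,230 applies.
Total: $620 + $575 + $7,230 = $8,425.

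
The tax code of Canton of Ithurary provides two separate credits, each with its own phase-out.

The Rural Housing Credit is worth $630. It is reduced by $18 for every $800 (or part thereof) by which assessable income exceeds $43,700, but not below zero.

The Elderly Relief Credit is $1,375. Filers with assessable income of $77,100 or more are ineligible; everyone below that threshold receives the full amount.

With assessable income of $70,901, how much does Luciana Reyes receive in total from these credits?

Rural Housing Credit: income exceeds $43,700 by $27,201 → 35 increments × $18 = $630 ≥ base, so the credit is $0.
Elderly Relief Credit: $70,901 is below the $77,100 cutoff, so the full $1,375 applies.
Total: $0 + $1,375 = $1,375.

$1,375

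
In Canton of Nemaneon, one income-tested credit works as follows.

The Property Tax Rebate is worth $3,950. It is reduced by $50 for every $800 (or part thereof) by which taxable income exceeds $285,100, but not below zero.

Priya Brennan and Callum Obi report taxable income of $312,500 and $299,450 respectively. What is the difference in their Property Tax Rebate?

Priya ($312,500): Property Tax Rebate: income exceeds $285,100 by $27,400, which is 35 full-or-partial $800 increments; reduction = 35 × $50 = $1,750, leaving $2,200.
Callum ($299,450): Property Tax Rebate: income exceeds $285,100 by $14,350, which is 18 full-or-partial $800 increments; reduction = 18 × $50 = $900, leaving $3,050.
Difference: |$2,200 − $3,050| = $850.

$850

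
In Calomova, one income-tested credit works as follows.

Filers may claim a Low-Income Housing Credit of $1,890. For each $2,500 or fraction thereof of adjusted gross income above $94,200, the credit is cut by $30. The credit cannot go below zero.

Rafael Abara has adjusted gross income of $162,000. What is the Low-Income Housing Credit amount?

$1,050

Low-Income Housing Credit: income exceeds $94,200 by $67,800, which is 28 full-or-partial $2,500 increments; reduction = 28 × $30 = $840, leaving $1,050.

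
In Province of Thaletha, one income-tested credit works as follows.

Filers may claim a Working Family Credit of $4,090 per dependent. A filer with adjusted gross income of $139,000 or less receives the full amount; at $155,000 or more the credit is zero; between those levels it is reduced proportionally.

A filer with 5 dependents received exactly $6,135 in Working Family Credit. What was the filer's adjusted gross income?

$150,200

Full credit = 5 × $4,090 = $20,450.
$6,135 is 6,135/20,450 of the full $20,450, so 14,315/20,450 of the $16,000 range has been used: income = $139,000 + $16,000 × 14,315/20,450 = $150,200.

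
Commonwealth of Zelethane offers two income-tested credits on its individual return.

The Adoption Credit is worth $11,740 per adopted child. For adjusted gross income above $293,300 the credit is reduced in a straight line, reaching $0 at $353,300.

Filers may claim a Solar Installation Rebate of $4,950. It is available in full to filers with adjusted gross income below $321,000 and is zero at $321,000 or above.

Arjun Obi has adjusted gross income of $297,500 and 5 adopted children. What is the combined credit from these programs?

Adoption Credit: base = 5 × $11,740 = $58,700. $297,500 is $4,200 into a $60,000 phase-out range, leaving 55,800/60,000 of the credit: $58,700 × 55,800/60,000 = $54,591.
Solar Installation Rebate: $297,500 is below the $321,000 cutoff, so the full $4,950 applies.
Total: $54,591 + $4,950 = $59,541.

$59,541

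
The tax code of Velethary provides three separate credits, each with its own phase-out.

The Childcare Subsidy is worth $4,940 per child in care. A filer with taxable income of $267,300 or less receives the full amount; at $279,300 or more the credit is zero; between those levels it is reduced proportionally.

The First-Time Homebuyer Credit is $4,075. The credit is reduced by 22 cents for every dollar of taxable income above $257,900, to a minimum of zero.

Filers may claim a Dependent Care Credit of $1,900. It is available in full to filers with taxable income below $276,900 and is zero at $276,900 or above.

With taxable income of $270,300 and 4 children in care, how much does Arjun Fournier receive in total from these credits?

$18,067

Childcare Subsidy: base = 4 × $4,940 = $19,760. $270,300 is $3,000 into a $12,000 phase-out range, leaving 9,000/12,000 of the credit: $19,760 × 9,000/12,000 = $14,820.
First-Time Homebuyer Credit: 22% of the $12,400 excess over $257,900 is $2,728; credit = $4,075 − $2,728 = $1,347.
Dependent Care Credit: $270,300 is below the $276,900 cutoff, so the full $1,900 applies.
Total: $14,820 + $1,347 + $1,900 = $18,067.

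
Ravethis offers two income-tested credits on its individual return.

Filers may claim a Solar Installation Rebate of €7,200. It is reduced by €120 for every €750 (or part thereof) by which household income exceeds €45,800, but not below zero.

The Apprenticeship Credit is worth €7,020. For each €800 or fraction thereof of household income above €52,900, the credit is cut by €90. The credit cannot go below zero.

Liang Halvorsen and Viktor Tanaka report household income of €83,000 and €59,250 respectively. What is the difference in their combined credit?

€6,540

Liang (€83,000): Solar Installation Rebate: income exceeds €45,800 by €37,200, which is 50 full-or-partial €750 increments; reduction = 50 × €120 = €6,000, leaving €1,200. Apprenticeship Credit: income exceeds €52,900 by €30,100, which is 38 full-or-partial €800 increments; reduction = 38 × €90 = €3,420, leaving €3,600. total €1,200 + €3,600 = €4,800
Viktor (€59,250): Solar Installation Rebate: income exceeds €45,800 by €13,450, which is 18 full-or-partial €750 increments; reduction = 18 × €120 = €2,160, leaving €5,040. Apprenticeship Credit: income exceeds €52,900 by €6,350, which is 8 full-or-partial €800 increments; reduction = 8 × €90 = €720, leaving €6,300. total €5,040 + €6,300 = €11,340
Difference: |€4,800 − €11,340| = €6,540.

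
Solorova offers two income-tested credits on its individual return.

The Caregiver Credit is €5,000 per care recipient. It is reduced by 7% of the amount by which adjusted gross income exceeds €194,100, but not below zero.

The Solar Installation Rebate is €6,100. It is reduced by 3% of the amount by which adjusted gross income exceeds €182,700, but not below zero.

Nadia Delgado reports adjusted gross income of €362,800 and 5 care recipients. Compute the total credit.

Caregiver Credit: base = 5 × €5,000 = €25,000. 7% of the €168,700 excess over €194,100 is €11,809; credit = €25,000 − €11,809 = €13,191.
Solar Installation Rebate: 3% of the €180,100 excess over €182,700 is €5,403; credit = €6,100 − €5,403 = €697.
Total: €13,191 + €697 = €13,888.

€13,888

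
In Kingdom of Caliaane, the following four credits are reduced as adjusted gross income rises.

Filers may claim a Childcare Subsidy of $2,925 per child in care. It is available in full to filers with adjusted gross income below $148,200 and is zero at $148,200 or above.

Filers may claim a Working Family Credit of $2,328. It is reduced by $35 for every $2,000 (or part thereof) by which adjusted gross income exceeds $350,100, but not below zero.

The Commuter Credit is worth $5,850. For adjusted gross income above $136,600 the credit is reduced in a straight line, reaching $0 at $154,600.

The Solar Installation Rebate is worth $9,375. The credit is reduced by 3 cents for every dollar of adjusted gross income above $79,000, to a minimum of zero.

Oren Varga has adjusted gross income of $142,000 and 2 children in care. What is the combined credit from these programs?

Childcare Subsidy: base = 2 × $2,925 = $5,850. $142,000 is below the $148,200 cutoff, so the full $5,850 applies.
Working Family Credit: $142,000 is at or below the $350,100 threshold, so the full $2,328 applies.
Commuter Credit: $142,000 is $5,400 into a $18,000 phase-out range, leaving 12,600/18,000 of the credit: $5,850 × 12,600/18,000 = $4,095.
Solar Installation Rebate: 3% of the $63,000 excess over $79,000 is $1,890; credit = $9,375 − $1,890 = $7,485.
Total: $5,850 + $2,328 + $4,095 + $7,485 = $19,758.

$19,758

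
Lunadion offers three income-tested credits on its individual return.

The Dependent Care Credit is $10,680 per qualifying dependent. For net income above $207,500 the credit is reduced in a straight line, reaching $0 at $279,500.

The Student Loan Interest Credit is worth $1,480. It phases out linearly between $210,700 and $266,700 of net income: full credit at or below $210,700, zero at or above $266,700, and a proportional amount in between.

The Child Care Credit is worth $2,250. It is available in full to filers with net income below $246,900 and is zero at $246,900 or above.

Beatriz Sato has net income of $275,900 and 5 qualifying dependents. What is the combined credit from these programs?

Dependent Care Credit: base = 5 × $10,680 = $53,400. $275,900 is $68,400 into a $72,000 phase-out range, leaving 3,600/72,000 of the credit: $53,400 × 3,600/72,000 = $2,670.
Student Loan Interest Credit: $275,900 is at or above $266,700, so the credit is $0.
Child Care Credit: $275,900 meets or exceeds the $246,900 cutoff, so the credit is $0.
Total: $2,670 + $0 + $0 = $2,670.

$2,670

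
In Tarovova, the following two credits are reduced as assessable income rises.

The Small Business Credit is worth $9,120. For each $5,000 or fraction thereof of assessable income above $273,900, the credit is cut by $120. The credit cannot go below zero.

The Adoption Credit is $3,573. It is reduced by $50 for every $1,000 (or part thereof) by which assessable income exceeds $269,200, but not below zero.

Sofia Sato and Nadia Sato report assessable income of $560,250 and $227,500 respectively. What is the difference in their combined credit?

$10,533

Sofia ($560,250): Small Business Credit: income exceeds $273,900 by $286,350, which is 58 full-or-partial $5,000 increments; reduction = 58 × $120 = $6,960, leaving $2,160. Adoption Credit: income exceeds $269,200 by $291,050 → 292 increments × $50 = $14,600 ≥ base, so the credit is $0. total $2,160 + $0 = $2,160
Nadia ($227,500): Small Business Credit: $227,500 is at or below the $273,900 threshold, so the full $9,120 applies. Adoption Credit: $227,500 is at or below the $269,200 threshold, so the full $3,573 applies. total $9,120 + $3,573 = $12,693
Difference: |$2,160 − $12,693| = $10,533.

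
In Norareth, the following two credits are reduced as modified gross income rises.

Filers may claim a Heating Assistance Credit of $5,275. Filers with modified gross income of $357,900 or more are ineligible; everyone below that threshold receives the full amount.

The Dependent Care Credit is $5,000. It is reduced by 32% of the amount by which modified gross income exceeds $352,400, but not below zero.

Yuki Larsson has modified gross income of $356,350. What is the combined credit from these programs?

Heating Assistance Credit: $356,350 is below the $357,900 cutoff, so the full $5,275 applies.
Dependent Care Credit: 32% of the $3,950 excess over $352,400 is $1,264; credit = $5,000 − $1,264 = $3,736.
Total: $5,275 + $3,736 = $9,011.

$9,011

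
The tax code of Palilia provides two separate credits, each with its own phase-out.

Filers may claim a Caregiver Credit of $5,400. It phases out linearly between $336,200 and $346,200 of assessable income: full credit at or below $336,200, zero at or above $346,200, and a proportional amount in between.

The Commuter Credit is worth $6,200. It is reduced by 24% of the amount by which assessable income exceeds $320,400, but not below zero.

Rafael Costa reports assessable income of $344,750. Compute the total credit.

Caregiver Credit: $344,750 is $8,550 into a $10,000 phase-out range, leaving 1,450/10,000 of the credit: $5,400 × 1,450/10,000 = $783.
Commuter Credit: 24% of the $24,350 excess over $320,400 is $5,844; credit = $6,200 − $5,844 = $356.
Total: $783 + $356 = $1,139.

$1,139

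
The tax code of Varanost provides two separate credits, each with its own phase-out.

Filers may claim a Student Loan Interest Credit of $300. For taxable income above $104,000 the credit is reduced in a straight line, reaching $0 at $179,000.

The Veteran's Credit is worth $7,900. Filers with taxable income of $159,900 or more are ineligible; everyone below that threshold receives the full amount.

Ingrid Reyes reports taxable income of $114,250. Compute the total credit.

Student Loan Interest Credit: $114,250 is $10,250 into a $75,000 phase-out range, leaving 64,750/75,000 of the credit: $300 × 64,750/75,000 = $259.
Veteran's Credit: $114,250 is below the $159,900 cutoff, so the full $7,900 applies.
Total: $259 + $7,900 = $8,159.

$8,159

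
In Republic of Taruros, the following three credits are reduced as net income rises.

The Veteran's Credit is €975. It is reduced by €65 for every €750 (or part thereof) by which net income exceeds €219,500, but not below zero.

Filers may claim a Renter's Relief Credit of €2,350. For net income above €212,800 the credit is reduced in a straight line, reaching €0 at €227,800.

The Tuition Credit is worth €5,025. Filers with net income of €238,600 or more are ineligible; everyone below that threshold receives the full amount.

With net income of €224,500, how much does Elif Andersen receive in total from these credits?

Veteran's Credit: income exceeds €219,500 by €5,000, which is 7 full-or-partial €750 increments; reduction = 7 × €65 = €455, leaving €520.
Renter's Relief Credit: €224,500 is €11,700 into a €15,000 phase-out range, leaving 3,300/15,000 of the credit: €2,350 × 3,300/15,000 = €517.
Tuition Credit: €224,500 is below the €238,600 cutoff, so the full €5,025 applies.
Total: €520 + €517 + €5,025 = €6,062.

€6,062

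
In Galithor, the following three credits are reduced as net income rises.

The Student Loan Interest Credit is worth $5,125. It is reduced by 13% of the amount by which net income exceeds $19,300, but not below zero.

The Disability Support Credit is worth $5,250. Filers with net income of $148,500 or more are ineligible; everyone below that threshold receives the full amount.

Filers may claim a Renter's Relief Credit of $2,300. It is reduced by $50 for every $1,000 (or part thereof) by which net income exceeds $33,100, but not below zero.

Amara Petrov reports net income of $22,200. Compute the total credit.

Student Loan Interest Credit: 13% of the $2,900 excess over $19,300 is $377; credit = $5,125 − $377 = $4,748.
Disability Support Credit: $22,200 is below the $148,500 cutoff, so the full $5,250 applies.
Renter's Relief Credit: $22,200 is at or below the $33,100 threshold, so the full $2,300 applies.
Total: $4,748 + $5,250 + $2,300 = $12,298.

$12,298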